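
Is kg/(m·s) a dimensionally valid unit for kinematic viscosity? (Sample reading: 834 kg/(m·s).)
No

kinematic viscosity has SI base units: m^2 / s
kg/(m·s) does NOT reduce to m^2 / s; a valid unit for kinematic viscosity would be e.g. m²/s.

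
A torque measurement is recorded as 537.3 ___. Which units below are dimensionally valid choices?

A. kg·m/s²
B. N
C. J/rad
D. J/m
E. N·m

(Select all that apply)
C, E

torque has SI base units: kg * m^2 / s^2

Checking each option against kg * m^2 / s^2:
  A. kg·m/s²: ✗ does not match
  B. N: ✗ does not match
  C. J/rad: ✓ matches
  D. J/m: ✗ does not match
  E. N·m: ✓ matches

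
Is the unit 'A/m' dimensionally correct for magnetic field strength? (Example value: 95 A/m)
Yes

magnetic field strength has SI base units: A / m
A/m reduces to the same SI base units, so it is a valid unit for magnetic field strength.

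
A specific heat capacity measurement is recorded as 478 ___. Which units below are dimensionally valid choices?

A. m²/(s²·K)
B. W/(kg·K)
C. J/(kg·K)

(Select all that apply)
A, C

specific heat capacity has SI base units: m^2 / (s^2 * K)

Checking each option against m^2 / (s^2 * K):
  A. m²/(s²·K): ✓ matches
  B. W/(kg·K): ✗ does not match
  C. J/(kg·K): ✓ matches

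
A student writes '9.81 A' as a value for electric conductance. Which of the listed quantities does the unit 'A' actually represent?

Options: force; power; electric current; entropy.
electric current

electric conductance should have units dimensionally equivalent to A^2 * s^3 / (kg * m^2) (e.g. S).
The given unit 'A' reduces to A. Of the listed options, that is the dimensionality of electric current.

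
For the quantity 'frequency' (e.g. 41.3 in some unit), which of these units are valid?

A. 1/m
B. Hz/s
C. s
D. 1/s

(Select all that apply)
D

frequency has SI base units: 1 / s

Checking each option against 1 / s:
  A. 1/m: ✗ does not match
  B. Hz/s: ✗ does not match
  C. s: ✗ does not match
  D. 1/s: ✓ matches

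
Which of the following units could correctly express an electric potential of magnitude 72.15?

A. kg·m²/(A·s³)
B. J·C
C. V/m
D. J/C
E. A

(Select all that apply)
A, D

electric potential has SI base units: kg * m^2 / (A * s^3)

Checking each option against kg * m^2 / (A * s^3):
  A. kg·m²/(A·s³): ✓ matches
  B. J·C: ✗ does not match
  C. V/m: ✗ does not match
  D. J/C: ✓ matches
  E. A: ✗ does not match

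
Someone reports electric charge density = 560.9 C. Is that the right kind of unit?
No

electric charge density has SI base units: A * s / m^3
C does NOT reduce to A * s / m^3; a valid unit for electric charge density would be e.g. C/m³.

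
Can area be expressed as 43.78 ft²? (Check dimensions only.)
Yes

area has SI base units: m^2
ft² reduces to the same SI base units, so it is a valid unit for area.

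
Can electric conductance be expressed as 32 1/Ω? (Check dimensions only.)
Yes

electric conductance has SI base units: A^2 * s^3 / (kg * m^2)
1/Ω reduces to the same SI base units, so it is a valid unit for electric conductance.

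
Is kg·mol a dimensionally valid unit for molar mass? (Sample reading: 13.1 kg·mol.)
No

molar mass has SI base units: kg / mol
kg·mol does NOT reduce to kg / mol; a valid unit for molar mass would be e.g. kg/mol.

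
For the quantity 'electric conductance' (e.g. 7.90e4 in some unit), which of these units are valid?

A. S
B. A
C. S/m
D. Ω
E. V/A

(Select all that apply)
A

electric conductance has SI base units: A^2 * s^3 / (kg * m^2)

Checking each option against A^2 * s^3 / (kg * m^2):
  A. S: ✓ matches
  B. A: ✗ does not match
  C. S/m: ✗ does not match
  D. Ω: ✗ does not match
  E. V/A: ✗ does not match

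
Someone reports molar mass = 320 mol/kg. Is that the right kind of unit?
No

molar mass has SI base units: kg / mol
mol/kg does NOT reduce to kg / mol; a valid unit for molar mass would be e.g. kg/mol.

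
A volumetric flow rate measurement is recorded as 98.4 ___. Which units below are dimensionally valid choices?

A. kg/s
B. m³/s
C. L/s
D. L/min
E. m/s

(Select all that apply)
B, C, D

volumetric flow rate has SI base units: m^3 / s

Checking each option against m^3 / s:
  A. kg/s: ✗ does not match
  B. m³/s: ✓ matches
  C. L/s: ✓ matches
  D. L/min: ✓ matches
  E. m/s: ✗ does not match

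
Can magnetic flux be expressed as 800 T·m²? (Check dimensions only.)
Yes

magnetic flux has SI base units: kg * m^2 / (A * s^2)
T·m² reduces to the same SI base units, so it is a valid unit for magnetic flux.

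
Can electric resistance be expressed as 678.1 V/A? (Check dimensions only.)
Yes

electric resistance has SI base units: kg * m^2 / (A^2 * s^3)
V/A reduces to the same SI base units, so it is a valid unit for electric resistance.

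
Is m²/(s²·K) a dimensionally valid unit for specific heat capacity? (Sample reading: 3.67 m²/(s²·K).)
Yes

specific heat capacity has SI base units: m^2 / (s^2 * K)
m²/(s²·K) reduces to the same SI base units, so it is a valid unit for specific heat capacity.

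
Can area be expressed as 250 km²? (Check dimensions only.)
Yes

area has SI base units: m^2
km² reduces to the same SI base units, so it is a valid unit for area.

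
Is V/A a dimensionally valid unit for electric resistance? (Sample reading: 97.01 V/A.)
Yes

electric resistance has SI base units: kg * m^2 / (A^2 * s^3)
V/A reduces to the same SI base units, so it is a valid unit for electric resistance.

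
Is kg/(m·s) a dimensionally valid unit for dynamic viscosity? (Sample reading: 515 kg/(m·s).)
Yes

dynamic viscosity has SI base units: kg / (m * s)
kg/(m·s) reduces to the same SI base units, so it is a valid unit for dynamic viscosity.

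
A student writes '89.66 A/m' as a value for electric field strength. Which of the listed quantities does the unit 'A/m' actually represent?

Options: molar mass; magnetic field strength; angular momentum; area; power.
magnetic field strength

electric field strength should have units dimensionally equivalent to kg * m / (A * s^3) (e.g. V/m).
The given unit 'A/m' reduces to A / m. Of the listed options, that is the dimensionality of magnetic field strength.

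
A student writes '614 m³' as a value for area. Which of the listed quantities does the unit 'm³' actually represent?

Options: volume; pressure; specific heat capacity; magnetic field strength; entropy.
volume

area should have units dimensionally equivalent to m^2 (e.g. m²).
The given unit 'm³' reduces to m^3. Of the listed options, that is the dimensionality of volume.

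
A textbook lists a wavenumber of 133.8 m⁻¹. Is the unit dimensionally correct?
Yes

wavenumber has SI base units: 1 / m
m⁻¹ reduces to the same SI base units, so it is a valid unit for wavenumber.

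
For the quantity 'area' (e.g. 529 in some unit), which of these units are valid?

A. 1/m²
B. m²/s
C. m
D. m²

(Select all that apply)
D

area has SI base units: m^2

Checking each option against m^2:
  A. 1/m²: ✗ does not match
  B. m²/s: ✗ does not match
  C. m: ✗ does not match
  D. m²: ✓ matches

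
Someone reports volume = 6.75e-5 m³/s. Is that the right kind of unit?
No

volume has SI base units: m^3
m³/s does NOT reduce to m^3; a valid unit for volume would be e.g. m³.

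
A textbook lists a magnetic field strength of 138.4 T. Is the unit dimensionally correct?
No

magnetic field strength has SI base units: A / m
T does NOT reduce to A / m; a valid unit for magnetic field strength would be e.g. A/m.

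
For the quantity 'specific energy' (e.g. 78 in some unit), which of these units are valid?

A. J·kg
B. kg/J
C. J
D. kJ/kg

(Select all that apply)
D

specific energy has SI base units: m^2 / s^2

Checking each option against m^2 / s^2:
  A. J·kg: ✗ does not match
  B. kg/J: ✗ does not match
  C. J: ✗ does not match
  D. kJ/kg: ✓ matches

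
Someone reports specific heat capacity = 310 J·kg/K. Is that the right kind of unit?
No

specific heat capacity has SI base units: m^2 / (s^2 * K)
J·kg/K does NOT reduce to m^2 / (s^2 * K); a valid unit for specific heat capacity would be e.g. J/(kg·K).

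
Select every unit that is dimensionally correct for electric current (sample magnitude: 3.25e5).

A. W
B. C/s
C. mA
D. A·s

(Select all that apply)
B, C

electric current has SI base units: A

Checking each option against A:
  A. W: ✗ does not match
  B. C/s: ✓ matches
  C. mA: ✓ matches
  D. A·s: ✗ does not match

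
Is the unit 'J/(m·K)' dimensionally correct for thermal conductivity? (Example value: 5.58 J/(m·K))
No

thermal conductivity has SI base units: kg * m / (s^3 * K)
J/(m·K) does NOT reduce to kg * m / (s^3 * K); a valid unit for thermal conductivity would be e.g. W/(m·K).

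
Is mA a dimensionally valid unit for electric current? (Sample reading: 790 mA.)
Yes

electric current has SI base units: A
mA reduces to the same SI base units, so it is a valid unit for electric current.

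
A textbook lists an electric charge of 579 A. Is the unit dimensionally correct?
No

electric charge has SI base units: A * s
A does NOT reduce to A * s; a valid unit for electric charge would be e.g. C.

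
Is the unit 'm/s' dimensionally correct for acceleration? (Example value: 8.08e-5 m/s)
No

acceleration has SI base units: m / s^2
m/s does NOT reduce to m / s^2; a valid unit for acceleration would be e.g. m/s².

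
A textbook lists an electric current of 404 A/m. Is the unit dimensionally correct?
No

electric current has SI base units: A
A/m does NOT reduce to A; a valid unit for electric current would be e.g. A.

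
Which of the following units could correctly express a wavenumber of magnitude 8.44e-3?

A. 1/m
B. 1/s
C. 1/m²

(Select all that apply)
A

wavenumber has SI base units: 1 / m

Checking each option against 1 / m:
  A. 1/m: ✓ matches
  B. 1/s: ✗ does not match
  C. 1/m²: ✗ does not match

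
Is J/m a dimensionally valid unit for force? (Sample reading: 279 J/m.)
Yes

force has SI base units: kg * m / s^2
J/m reduces to the same SI base units, so it is a valid unit for force.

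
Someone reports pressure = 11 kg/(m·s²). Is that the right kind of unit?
Yes

pressure has SI base units: kg / (m * s^2)
kg/(m·s²) reduces to the same SI base units, so it is a valid unit for pressure.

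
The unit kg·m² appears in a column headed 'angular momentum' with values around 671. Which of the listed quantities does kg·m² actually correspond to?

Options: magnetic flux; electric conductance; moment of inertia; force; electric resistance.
moment of inertia

angular momentum should have units dimensionally equivalent to kg * m^2 / s (e.g. kg·m²/s).
The given unit 'kg·m²' reduces to kg * m^2. Of the listed options, that is the dimensionality of moment of inertia.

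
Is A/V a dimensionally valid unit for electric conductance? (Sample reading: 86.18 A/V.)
Yes

electric conductance has SI base units: A^2 * s^3 / (kg * m^2)
A/V reduces to the same SI base units, so it is a valid unit for electric conductance.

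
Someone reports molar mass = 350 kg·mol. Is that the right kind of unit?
No

molar mass has SI base units: kg / mol
kg·mol does NOT reduce to kg / mol; a valid unit for molar mass would be e.g. kg/mol.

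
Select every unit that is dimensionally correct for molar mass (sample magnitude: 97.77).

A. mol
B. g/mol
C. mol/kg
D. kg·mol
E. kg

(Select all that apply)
B

molar mass has SI base units: kg / mol

Checking each option against kg / mol:
  A. mol: ✗ does not match
  B. g/mol: ✓ matches
  C. mol/kg: ✗ does not match
  D. kg·mol: ✗ does not match
  E. kg: ✗ does not match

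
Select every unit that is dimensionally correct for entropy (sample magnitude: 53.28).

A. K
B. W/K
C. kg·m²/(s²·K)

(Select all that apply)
C

entropy has SI base units: kg * m^2 / (s^2 * K)

Checking each option against kg * m^2 / (s^2 * K):
  A. K: ✗ does not match
  B. W/K: ✗ does not match
  C. kg·m²/(s²·K): ✓ matches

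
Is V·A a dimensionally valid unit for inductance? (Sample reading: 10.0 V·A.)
No

inductance has SI base units: kg * m^2 / (A^2 * s^2)
V·A does NOT reduce to kg * m^2 / (A^2 * s^2); a valid unit for inductance would be e.g. H.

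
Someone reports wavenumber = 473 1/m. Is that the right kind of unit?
Yes

wavenumber has SI base units: 1 / m
1/m reduces to the same SI base units, so it is a valid unit for wavenumber.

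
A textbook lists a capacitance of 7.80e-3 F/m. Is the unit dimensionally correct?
No

capacitance has SI base units: A^2 * s^4 / (kg * m^2)
F/m does NOT reduce to A^2 * s^4 / (kg * m^2); a valid unit for capacitance would be e.g. F.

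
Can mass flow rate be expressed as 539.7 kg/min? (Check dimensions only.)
Yes

mass flow rate has SI base units: kg / s
kg/min reduces to the same SI base units, so it is a valid unit for mass flow rate.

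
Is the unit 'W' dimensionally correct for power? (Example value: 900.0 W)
Yes

power has SI base units: kg * m^2 / s^3
W reduces to the same SI base units, so it is a valid unit for power.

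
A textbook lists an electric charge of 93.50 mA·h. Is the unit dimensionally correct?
Yes

electric charge has SI base units: A * s
mA·h reduces to the same SI base units, so it is a valid unit for electric charge.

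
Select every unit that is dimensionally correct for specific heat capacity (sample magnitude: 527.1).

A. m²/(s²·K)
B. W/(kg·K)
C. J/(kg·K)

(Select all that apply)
A, C

specific heat capacity has SI base units: m^2 / (s^2 * K)

Checking each option against m^2 / (s^2 * K):
  A. m²/(s²·K): ✓ matches
  B. W/(kg·K): ✗ does not match
  C. J/(kg·K): ✓ matches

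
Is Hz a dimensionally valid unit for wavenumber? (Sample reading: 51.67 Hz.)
No

wavenumber has SI base units: 1 / m
Hz does NOT reduce to 1 / m; a valid unit for wavenumber would be e.g. 1/m.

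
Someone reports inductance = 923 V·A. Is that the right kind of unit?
No

inductance has SI base units: kg * m^2 / (A^2 * s^2)
V·A does NOT reduce to kg * m^2 / (A^2 * s^2); a valid unit for inductance would be e.g. H.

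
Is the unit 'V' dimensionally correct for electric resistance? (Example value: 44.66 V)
No

electric resistance has SI base units: kg * m^2 / (A^2 * s^3)
V does NOT reduce to kg * m^2 / (A^2 * s^3); a valid unit for electric resistance would be e.g. Ω.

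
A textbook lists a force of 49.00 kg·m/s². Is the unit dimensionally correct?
Yes

force has SI base units: kg * m / s^2
kg·m/s² reduces to the same SI base units, so it is a valid unit for force.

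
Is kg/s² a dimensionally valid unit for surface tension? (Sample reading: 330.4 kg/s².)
Yes

surface tension has SI base units: kg / s^2
kg/s² reduces to the same SI base units, so it is a valid unit for surface tension.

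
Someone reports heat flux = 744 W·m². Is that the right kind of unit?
No

heat flux has SI base units: kg / s^3
W·m² does NOT reduce to kg / s^3; a valid unit for heat flux would be e.g. W/m².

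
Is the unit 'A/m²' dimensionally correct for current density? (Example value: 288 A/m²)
Yes

current density has SI base units: A / m^2
A/m² reduces to the same SI base units, so it is a valid unit for current density.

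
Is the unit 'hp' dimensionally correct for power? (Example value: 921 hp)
Yes

power has SI base units: kg * m^2 / s^3
hp reduces to the same SI base units, so it is a valid unit for power.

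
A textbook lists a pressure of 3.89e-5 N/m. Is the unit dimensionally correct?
No

pressure has SI base units: kg / (m * s^2)
N/m does NOT reduce to kg / (m * s^2); a valid unit for pressure would be e.g. Pa.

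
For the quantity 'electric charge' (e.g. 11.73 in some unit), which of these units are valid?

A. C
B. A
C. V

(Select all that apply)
A

electric charge has SI base units: A * s

Checking each option against A * s:
  A. C: ✓ matches
  B. A: ✗ does not match
  C. V: ✗ does not match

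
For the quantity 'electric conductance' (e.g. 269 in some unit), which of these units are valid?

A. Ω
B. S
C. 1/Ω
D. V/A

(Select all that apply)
B, C

electric conductance has SI base units: A^2 * s^3 / (kg * m^2)

Checking each option against A^2 * s^3 / (kg * m^2):
  A. Ω: ✗ does not match
  B. S: ✓ matches
  C. 1/Ω: ✓ matches
  D. V/A: ✗ does not match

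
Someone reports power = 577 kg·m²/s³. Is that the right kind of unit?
Yes

power has SI base units: kg * m^2 / s^3
kg·m²/s³ reduces to the same SI base units, so it is a valid unit for power.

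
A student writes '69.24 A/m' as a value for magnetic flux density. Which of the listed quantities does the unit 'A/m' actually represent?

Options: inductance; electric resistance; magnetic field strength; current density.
magnetic field strength

magnetic flux density should have units dimensionally equivalent to kg / (A * s^2) (e.g. T).
The given unit 'A/m' reduces to A / m. Of the listed options, that is the dimensionality of magnetic field strength.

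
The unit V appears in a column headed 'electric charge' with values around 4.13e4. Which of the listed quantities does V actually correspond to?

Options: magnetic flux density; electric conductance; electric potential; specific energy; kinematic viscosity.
electric potential

electric charge should have units dimensionally equivalent to A * s (e.g. C).
The given unit 'V' reduces to kg * m^2 / (A * s^3). Of the listed options, that is the dimensionality of electric potential.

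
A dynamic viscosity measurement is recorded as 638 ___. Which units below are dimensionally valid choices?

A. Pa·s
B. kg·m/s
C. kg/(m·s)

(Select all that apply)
A, C

dynamic viscosity has SI base units: kg / (m * s)

Checking each option against kg / (m * s):
  A. Pa·s: ✓ matches
  B. kg·m/s: ✗ does not match
  C. kg/(m·s): ✓ matches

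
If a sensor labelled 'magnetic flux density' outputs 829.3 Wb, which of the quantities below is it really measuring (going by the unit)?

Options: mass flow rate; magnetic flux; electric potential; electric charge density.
magnetic flux

magnetic flux density should have units dimensionally equivalent to kg / (A * s^2) (e.g. T).
The given unit 'Wb' reduces to kg * m^2 / (A * s^2). Of the listed options, that is the dimensionality of magnetic flux.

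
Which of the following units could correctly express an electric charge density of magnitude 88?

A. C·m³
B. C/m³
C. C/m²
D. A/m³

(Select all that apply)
B

electric charge density has SI base units: A * s / m^3

Checking each option against A * s / m^3:
  A. C·m³: ✗ does not match
  B. C/m³: ✓ matches
  C. C/m²: ✗ does not match
  D. A/m³: ✗ does not match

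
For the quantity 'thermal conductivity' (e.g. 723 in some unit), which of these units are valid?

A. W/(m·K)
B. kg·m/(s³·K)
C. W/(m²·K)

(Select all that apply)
A, B

thermal conductivity has SI base units: kg * m / (s^3 * K)

Checking each option against kg * m / (s^3 * K):
  A. W/(m·K): ✓ matches
  B. kg·m/(s³·K): ✓ matches
  C. W/(m²·K): ✗ does not match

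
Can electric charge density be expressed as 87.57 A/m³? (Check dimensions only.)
No

electric charge density has SI base units: A * s / m^3
A/m³ does NOT reduce to A * s / m^3; a valid unit for electric charge density would be e.g. C/m³.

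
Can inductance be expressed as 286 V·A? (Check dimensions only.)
No

inductance has SI base units: kg * m^2 / (A^2 * s^2)
V·A does NOT reduce to kg * m^2 / (A^2 * s^2); a valid unit for inductance would be e.g. H.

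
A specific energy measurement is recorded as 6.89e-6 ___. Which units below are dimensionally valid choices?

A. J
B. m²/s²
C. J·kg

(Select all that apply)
B

specific energy has SI base units: m^2 / s^2

Checking each option against m^2 / s^2:
  A. J: ✗ does not match
  B. m²/s²: ✓ matches
  C. J·kg: ✗ does not match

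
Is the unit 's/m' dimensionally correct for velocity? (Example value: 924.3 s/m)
No

velocity has SI base units: m / s
s/m does NOT reduce to m / s; a valid unit for velocity would be e.g. m/s.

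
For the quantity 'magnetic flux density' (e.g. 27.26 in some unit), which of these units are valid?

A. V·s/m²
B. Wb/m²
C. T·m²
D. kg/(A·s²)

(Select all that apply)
A, B, D

magnetic flux density has SI base units: kg / (A * s^2)

Checking each option against kg / (A * s^2):
  A. V·s/m²: ✓ matches
  B. Wb/m²: ✓ matches
  C. T·m²: ✗ does not match
  D. kg/(A·s²): ✓ matches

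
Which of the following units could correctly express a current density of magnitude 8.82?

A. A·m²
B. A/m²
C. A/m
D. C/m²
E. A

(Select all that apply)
B

current density has SI base units: A / m^2

Checking each option against A / m^2:
  A. A·m²: ✗ does not match
  B. A/m²: ✓ matches
  C. A/m: ✗ does not match
  D. C/m²: ✗ does not match
  E. A: ✗ does not match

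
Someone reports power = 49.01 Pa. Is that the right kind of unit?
No

power has SI base units: kg * m^2 / s^3
Pa does NOT reduce to kg * m^2 / s^3; a valid unit for power would be e.g. W.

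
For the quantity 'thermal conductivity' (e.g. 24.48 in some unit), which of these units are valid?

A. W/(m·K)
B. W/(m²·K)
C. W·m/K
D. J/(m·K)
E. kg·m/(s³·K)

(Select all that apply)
A, E

thermal conductivity has SI base units: kg * m / (s^3 * K)

Checking each option against kg * m / (s^3 * K):
  A. W/(m·K): ✓ matches
  B. W/(m²·K): ✗ does not match
  C. W·m/K: ✗ does not match
  D. J/(m·K): ✗ does not match
  E. kg·m/(s³·K): ✓ matches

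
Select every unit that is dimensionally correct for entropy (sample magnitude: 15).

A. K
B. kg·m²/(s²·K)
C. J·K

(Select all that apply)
B

entropy has SI base units: kg * m^2 / (s^2 * K)

Checking each option against kg * m^2 / (s^2 * K):
  A. K: ✗ does not match
  B. kg·m²/(s²·K): ✓ matches
  C. J·K: ✗ does not match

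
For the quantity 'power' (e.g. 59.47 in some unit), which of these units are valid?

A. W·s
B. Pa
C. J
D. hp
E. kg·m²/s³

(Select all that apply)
D, E

power has SI base units: kg * m^2 / s^3

Checking each option against kg * m^2 / s^3:
  A. W·s: ✗ does not match
  B. Pa: ✗ does not match
  C. J: ✗ does not match
  D. hp: ✓ matches
  E. kg·m²/s³: ✓ matches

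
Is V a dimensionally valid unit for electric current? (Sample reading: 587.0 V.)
No

electric current has SI base units: A
V does NOT reduce to A; a valid unit for electric current would be e.g. A.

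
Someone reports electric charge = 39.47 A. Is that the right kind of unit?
No

electric charge has SI base units: A * s
A does NOT reduce to A * s; a valid unit for electric charge would be e.g. C.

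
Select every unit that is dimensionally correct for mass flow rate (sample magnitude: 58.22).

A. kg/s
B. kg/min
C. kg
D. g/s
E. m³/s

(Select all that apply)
A, B, D

mass flow rate has SI base units: kg / s

Checking each option against kg / s:
  A. kg/s: ✓ matches
  B. kg/min: ✓ matches
  C. kg: ✗ does not match
  D. g/s: ✓ matches
  E. m³/s: ✗ does not match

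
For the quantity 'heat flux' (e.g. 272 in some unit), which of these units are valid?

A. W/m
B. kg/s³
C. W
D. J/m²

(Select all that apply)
B

heat flux has SI base units: kg / s^3

Checking each option against kg / s^3:
  A. W/m: ✗ does not match
  B. kg/s³: ✓ matches
  C. W: ✗ does not match
  D. J/m²: ✗ does not match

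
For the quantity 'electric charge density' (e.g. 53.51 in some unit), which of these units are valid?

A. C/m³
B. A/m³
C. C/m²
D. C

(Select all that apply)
A

electric charge density has SI base units: A * s / m^3

Checking each option against A * s / m^3:
  A. C/m³: ✓ matches
  B. A/m³: ✗ does not match
  C. C/m²: ✗ does not match
  D. C: ✗ does not match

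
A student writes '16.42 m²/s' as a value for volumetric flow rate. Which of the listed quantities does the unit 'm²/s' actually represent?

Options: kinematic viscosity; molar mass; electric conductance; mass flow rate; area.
kinematic viscosity

volumetric flow rate should have units dimensionally equivalent to m^3 / s (e.g. m³/s).
The given unit 'm²/s' reduces to m^2 / s. Of the listed options, that is the dimensionality of kinematic viscosity.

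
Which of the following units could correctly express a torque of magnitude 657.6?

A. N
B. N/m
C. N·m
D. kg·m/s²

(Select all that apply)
C

torque has SI base units: kg * m^2 / s^2

Checking each option against kg * m^2 / s^2:
  A. N: ✗ does not match
  B. N/m: ✗ does not match
  C. N·m: ✓ matches
  D. kg·m/s²: ✗ does not match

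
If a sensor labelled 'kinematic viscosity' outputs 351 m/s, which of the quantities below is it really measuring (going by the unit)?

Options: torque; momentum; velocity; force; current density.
velocity

kinematic viscosity should have units dimensionally equivalent to m^2 / s (e.g. m²/s).
The given unit 'm/s' reduces to m / s. Of the listed options, that is the dimensionality of velocity.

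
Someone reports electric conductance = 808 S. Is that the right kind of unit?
Yes

electric conductance has SI base units: A^2 * s^3 / (kg * m^2)
S reduces to the same SI base units, so it is a valid unit for electric conductance.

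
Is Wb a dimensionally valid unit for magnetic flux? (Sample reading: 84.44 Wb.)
Yes

magnetic flux has SI base units: kg * m^2 / (A * s^2)
Wb reduces to the same SI base units, so it is a valid unit for magnetic flux.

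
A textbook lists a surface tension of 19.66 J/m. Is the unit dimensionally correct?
No

surface tension has SI base units: kg / s^2
J/m does NOT reduce to kg / s^2; a valid unit for surface tension would be e.g. N/m.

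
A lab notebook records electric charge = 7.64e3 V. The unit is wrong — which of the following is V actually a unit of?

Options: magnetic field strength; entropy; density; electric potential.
electric potential

electric charge should have units dimensionally equivalent to A * s (e.g. C).
The given unit 'V' reduces to kg * m^2 / (A * s^3). Of the listed options, that is the dimensionality of electric potential.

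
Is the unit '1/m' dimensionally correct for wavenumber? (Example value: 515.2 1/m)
Yes

wavenumber has SI base units: 1 / m
1/m reduces to the same SI base units, so it is a valid unit for wavenumber.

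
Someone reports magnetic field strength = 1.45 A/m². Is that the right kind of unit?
No

magnetic field strength has SI base units: A / m
A/m² does NOT reduce to A / m; a valid unit for magnetic field strength would be e.g. A/m.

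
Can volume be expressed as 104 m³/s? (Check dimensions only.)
No

volume has SI base units: m^3
m³/s does NOT reduce to m^3; a valid unit for volume would be e.g. m³.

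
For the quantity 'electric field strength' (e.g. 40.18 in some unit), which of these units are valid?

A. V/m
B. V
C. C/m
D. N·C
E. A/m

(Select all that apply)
A

electric field strength has SI base units: kg * m / (A * s^3)

Checking each option against kg * m / (A * s^3):
  A. V/m: ✓ matches
  B. V: ✗ does not match
  C. C/m: ✗ does not match
  D. N·C: ✗ does not match
  E. A/m: ✗ does not match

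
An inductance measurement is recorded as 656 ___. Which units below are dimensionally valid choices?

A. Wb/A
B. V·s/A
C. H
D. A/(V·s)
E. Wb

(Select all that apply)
A, B, C

inductance has SI base units: kg * m^2 / (A^2 * s^2)

Checking each option against kg * m^2 / (A^2 * s^2):
  A. Wb/A: ✓ matches
  B. V·s/A: ✓ matches
  C. H: ✓ matches
  D. A/(V·s): ✗ does not match
  E. Wb: ✗ does not match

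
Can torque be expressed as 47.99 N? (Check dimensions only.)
No

torque has SI base units: kg * m^2 / s^2
N does NOT reduce to kg * m^2 / s^2; a valid unit for torque would be e.g. N·m.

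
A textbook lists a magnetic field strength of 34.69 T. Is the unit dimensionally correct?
No

magnetic field strength has SI base units: A / m
T does NOT reduce to A / m; a valid unit for magnetic field strength would be e.g. A/m.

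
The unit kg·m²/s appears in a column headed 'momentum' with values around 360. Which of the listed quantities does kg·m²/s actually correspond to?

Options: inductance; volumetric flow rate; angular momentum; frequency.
angular momentum

momentum should have units dimensionally equivalent to kg * m / s (e.g. kg·m/s).
The given unit 'kg·m²/s' reduces to kg * m^2 / s. Of the listed options, that is the dimensionality of angular momentum.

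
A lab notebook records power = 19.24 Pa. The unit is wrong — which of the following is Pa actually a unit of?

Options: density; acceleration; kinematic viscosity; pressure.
pressure

power should have units dimensionally equivalent to kg * m^2 / s^3 (e.g. W).
The given unit 'Pa' reduces to kg / (m * s^2). Of the listed options, that is the dimensionality of pressure.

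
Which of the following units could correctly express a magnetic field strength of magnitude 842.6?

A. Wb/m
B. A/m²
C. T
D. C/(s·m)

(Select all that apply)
D

magnetic field strength has SI base units: A / m

Checking each option against A / m:
  A. Wb/m: ✗ does not match
  B. A/m²: ✗ does not match
  C. T: ✗ does not match
  D. C/(s·m): ✓ matches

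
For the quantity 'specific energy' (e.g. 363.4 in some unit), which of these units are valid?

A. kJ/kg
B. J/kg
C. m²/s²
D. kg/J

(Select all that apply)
A, B, C

specific energy has SI base units: m^2 / s^2

Checking each option against m^2 / s^2:
  A. kJ/kg: ✓ matches
  B. J/kg: ✓ matches
  C. m²/s²: ✓ matches
  D. kg/J: ✗ does not match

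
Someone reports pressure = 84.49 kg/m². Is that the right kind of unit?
No

pressure has SI base units: kg / (m * s^2)
kg/m² does NOT reduce to kg / (m * s^2); a valid unit for pressure would be e.g. Pa.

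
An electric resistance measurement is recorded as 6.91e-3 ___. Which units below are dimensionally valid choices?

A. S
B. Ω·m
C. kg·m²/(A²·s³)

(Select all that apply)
C

electric resistance has SI base units: kg * m^2 / (A^2 * s^3)

Checking each option against kg * m^2 / (A^2 * s^3):
  A. S: ✗ does not match
  B. Ω·m: ✗ does not match
  C. kg·m²/(A²·s³): ✓ matches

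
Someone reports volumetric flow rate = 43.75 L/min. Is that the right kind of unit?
Yes

volumetric flow rate has SI base units: m^3 / s
L/min reduces to the same SI base units, so it is a valid unit for volumetric flow rate.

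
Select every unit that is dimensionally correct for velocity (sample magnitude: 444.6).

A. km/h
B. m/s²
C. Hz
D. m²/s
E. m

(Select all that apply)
A

velocity has SI base units: m / s

Checking each option against m / s:
  A. km/h: ✓ matches
  B. m/s²: ✗ does not match
  C. Hz: ✗ does not match
  D. m²/s: ✗ does not match
  E. m: ✗ does not match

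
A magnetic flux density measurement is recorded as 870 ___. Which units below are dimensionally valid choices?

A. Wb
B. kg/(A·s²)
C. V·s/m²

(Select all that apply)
B, C

magnetic flux density has SI base units: kg / (A * s^2)

Checking each option against kg / (A * s^2):
  A. Wb: ✗ does not match
  B. kg/(A·s²): ✓ matches
  C. V·s/m²: ✓ matches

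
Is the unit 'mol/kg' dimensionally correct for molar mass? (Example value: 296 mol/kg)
No

molar mass has SI base units: kg / mol
mol/kg does NOT reduce to kg / mol; a valid unit for molar mass would be e.g. kg/mol.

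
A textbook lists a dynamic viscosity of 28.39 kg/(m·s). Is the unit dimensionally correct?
Yes

dynamic viscosity has SI base units: kg / (m * s)
kg/(m·s) reduces to the same SI base units, so it is a valid unit for dynamic viscosity.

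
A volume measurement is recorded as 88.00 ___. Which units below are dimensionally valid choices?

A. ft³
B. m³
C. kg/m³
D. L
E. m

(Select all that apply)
A, B, D

volume has SI base units: m^3

Checking each option against m^3:
  A. ft³: ✓ matches
  B. m³: ✓ matches
  C. kg/m³: ✗ does not match
  D. L: ✓ matches
  E. m: ✗ does not match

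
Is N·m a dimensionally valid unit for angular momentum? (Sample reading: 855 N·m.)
No

angular momentum has SI base units: kg * m^2 / s
N·m does NOT reduce to kg * m^2 / s; a valid unit for angular momentum would be e.g. kg·m²/s.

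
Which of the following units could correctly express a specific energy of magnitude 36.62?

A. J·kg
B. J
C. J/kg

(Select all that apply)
C

specific energy has SI base units: m^2 / s^2

Checking each option against m^2 / s^2:
  A. J·kg: ✗ does not match
  B. J: ✗ does not match
  C. J/kg: ✓ matches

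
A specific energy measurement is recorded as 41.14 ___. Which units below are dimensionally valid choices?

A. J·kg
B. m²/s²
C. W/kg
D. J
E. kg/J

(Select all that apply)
B

specific energy has SI base units: m^2 / s^2

Checking each option against m^2 / s^2:
  A. J·kg: ✗ does not match
  B. m²/s²: ✓ matches
  C. W/kg: ✗ does not match
  D. J: ✗ does not match
  E. kg/J: ✗ does not match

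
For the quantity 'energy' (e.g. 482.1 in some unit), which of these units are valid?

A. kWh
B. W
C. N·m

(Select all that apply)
A, C

energy has SI base units: kg * m^2 / s^2

Checking each option against kg * m^2 / s^2:
  A. kWh: ✓ matches
  B. W: ✗ does not match
  C. N·m: ✓ matches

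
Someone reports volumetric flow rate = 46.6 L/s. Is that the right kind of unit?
Yes

volumetric flow rate has SI base units: m^3 / s
L/s reduces to the same SI base units, so it is a valid unit for volumetric flow rate.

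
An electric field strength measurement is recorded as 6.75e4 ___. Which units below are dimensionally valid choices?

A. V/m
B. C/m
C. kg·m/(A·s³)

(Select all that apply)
A, C

electric field strength has SI base units: kg * m / (A * s^3)

Checking each option against kg * m / (A * s^3):
  A. V/m: ✓ matches
  B. C/m: ✗ does not match
  C. kg·m/(A·s³): ✓ matches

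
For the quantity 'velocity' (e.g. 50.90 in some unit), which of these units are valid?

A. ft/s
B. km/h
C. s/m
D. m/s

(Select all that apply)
A, B, D

velocity has SI base units: m / s

Checking each option against m / s:
  A. ft/s: ✓ matches
  B. km/h: ✓ matches
  C. s/m: ✗ does not match
  D. m/s: ✓ matches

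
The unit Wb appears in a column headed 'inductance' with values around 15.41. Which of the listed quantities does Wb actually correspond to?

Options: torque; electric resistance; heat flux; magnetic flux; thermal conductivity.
magnetic flux

inductance should have units dimensionally equivalent to kg * m^2 / (A^2 * s^2) (e.g. H).
The given unit 'Wb' reduces to kg * m^2 / (A * s^2). Of the listed options, that is the dimensionality of magnetic flux.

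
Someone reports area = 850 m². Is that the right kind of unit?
Yes

area has SI base units: m^2
m² reduces to the same SI base units, so it is a valid unit for area.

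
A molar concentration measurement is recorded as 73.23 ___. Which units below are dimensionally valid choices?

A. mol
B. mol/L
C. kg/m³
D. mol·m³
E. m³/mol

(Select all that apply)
B

molar concentration has SI base units: mol / m^3

Checking each option against mol / m^3:
  A. mol: ✗ does not match
  B. mol/L: ✓ matches
  C. kg/m³: ✗ does not match
  D. mol·m³: ✗ does not match
  E. m³/mol: ✗ does not match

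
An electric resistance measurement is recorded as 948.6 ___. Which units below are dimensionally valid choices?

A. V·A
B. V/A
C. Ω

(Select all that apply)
B, C

electric resistance has SI base units: kg * m^2 / (A^2 * s^3)

Checking each option against kg * m^2 / (A^2 * s^3):
  A. V·A: ✗ does not match
  B. V/A: ✓ matches
  C. Ω: ✓ matches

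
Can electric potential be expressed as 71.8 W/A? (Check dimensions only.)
Yes

electric potential has SI base units: kg * m^2 / (A * s^3)
W/A reduces to the same SI base units, so it is a valid unit for electric potential.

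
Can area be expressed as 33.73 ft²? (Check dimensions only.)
Yes

area has SI base units: m^2
ft² reduces to the same SI base units, so it is a valid unit for area.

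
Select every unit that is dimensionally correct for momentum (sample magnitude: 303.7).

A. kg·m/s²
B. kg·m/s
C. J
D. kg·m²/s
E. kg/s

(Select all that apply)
B

momentum has SI base units: kg * m / s

Checking each option against kg * m / s:
  A. kg·m/s²: ✗ does not match
  B. kg·m/s: ✓ matches
  C. J: ✗ does not match
  D. kg·m²/s: ✗ does not match
  E. kg/s: ✗ does not match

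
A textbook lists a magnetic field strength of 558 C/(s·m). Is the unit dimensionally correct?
Yes

magnetic field strength has SI base units: A / m
C/(s·m) reduces to the same SI base units, so it is a valid unit for magnetic field strength.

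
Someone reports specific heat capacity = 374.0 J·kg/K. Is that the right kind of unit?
No

specific heat capacity has SI base units: m^2 / (s^2 * K)
J·kg/K does NOT reduce to m^2 / (s^2 * K); a valid unit for specific heat capacity would be e.g. J/(kg·K).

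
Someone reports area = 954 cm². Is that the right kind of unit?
Yes

area has SI base units: m^2
cm² reduces to the same SI base units, so it is a valid unit for area.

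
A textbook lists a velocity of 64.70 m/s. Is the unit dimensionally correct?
Yes

velocity has SI base units: m / s
m/s reduces to the same SI base units, so it is a valid unit for velocity.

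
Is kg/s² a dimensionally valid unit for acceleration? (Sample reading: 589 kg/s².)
No

acceleration has SI base units: m / s^2
kg/s² does NOT reduce to m / s^2; a valid unit for acceleration would be e.g. m/s².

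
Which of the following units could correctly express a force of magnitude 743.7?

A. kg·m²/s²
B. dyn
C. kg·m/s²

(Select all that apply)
B, C

force has SI base units: kg * m / s^2

Checking each option against kg * m / s^2:
  A. kg·m²/s²: ✗ does not match
  B. dyn: ✓ matches
  C. kg·m/s²: ✓ matches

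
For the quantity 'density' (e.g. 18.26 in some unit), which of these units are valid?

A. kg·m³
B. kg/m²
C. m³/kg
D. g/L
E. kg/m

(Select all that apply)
D

density has SI base units: kg / m^3

Checking each option against kg / m^3:
  A. kg·m³: ✗ does not match
  B. kg/m²: ✗ does not match
  C. m³/kg: ✗ does not match
  D. g/L: ✓ matches
  E. kg/m: ✗ does not match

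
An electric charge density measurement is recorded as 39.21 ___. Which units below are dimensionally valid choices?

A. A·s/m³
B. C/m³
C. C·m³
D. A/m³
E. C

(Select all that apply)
A, B

electric charge density has SI base units: A * s / m^3

Checking each option against A * s / m^3:
  A. A·s/m³: ✓ matches
  B. C/m³: ✓ matches
  C. C·m³: ✗ does not match
  D. A/m³: ✗ does not match
  E. C: ✗ does not match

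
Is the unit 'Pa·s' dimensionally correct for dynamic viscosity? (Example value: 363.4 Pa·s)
Yes

dynamic viscosity has SI base units: kg / (m * s)
Pa·s reduces to the same SI base units, so it is a valid unit for dynamic viscosity.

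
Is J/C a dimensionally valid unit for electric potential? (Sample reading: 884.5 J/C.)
Yes

electric potential has SI base units: kg * m^2 / (A * s^3)
J/C reduces to the same SI base units, so it is a valid unit for electric potential.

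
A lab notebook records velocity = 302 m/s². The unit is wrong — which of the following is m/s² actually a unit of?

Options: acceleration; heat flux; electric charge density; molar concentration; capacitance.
acceleration

velocity should have units dimensionally equivalent to m / s (e.g. m/s).
The given unit 'm/s²' reduces to m / s^2. Of the listed options, that is the dimensionality of acceleration.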